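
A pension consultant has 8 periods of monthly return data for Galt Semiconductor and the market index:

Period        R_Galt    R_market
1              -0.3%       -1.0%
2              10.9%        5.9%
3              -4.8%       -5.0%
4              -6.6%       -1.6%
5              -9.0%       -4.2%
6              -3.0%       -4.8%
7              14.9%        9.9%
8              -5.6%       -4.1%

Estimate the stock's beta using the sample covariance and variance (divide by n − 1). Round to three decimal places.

1.481

Mean R_i = (-0.3 + 10.9 − 4.8 − 6.6 − 9.0 − 3.0 + 14.9 − 5.6) / 8 = -0.4375%
Mean R_m = (-1.0 + 5.9 − 5.0 − 1.6 − 4.2 − 4.8 + 9.9 − 4.1) / 8 = -0.6125%
Σ(R_i − R̄_i)(R_m − R̄_m) = 319.6963  ⇒  Cov = 319.6963 / 7 = 45.6709
Σ(R_m − R̄_m)² = 215.8688  ⇒  Var(R_m) = 215.8688 / 7 = 30.8384
β = Cov / Var(R_m) = 45.6709 / 30.8384 = 1.4810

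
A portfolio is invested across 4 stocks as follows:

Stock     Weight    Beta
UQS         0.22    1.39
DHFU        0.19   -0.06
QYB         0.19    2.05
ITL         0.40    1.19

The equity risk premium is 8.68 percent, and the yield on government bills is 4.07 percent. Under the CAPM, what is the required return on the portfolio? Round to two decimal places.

β_P = Σ w_i β_i = 0.22×1.39 + 0.19×-0.06 + 0.19×2.05 + 0.40×1.19 = 1.1599
E(R_P) = R_f + β_P × MRP = 4.07% + 1.1599 × 8.68% = 14.14%

14.14%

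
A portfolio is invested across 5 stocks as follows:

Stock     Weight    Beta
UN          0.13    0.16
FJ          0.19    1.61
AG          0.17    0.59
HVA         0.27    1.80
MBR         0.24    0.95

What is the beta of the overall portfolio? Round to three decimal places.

1.141

β_P = Σ w_i β_i = 0.13×0.16 + 0.19×1.61 + 0.17×0.59 + 0.27×1.80 + 0.24×0.95 = 1.1410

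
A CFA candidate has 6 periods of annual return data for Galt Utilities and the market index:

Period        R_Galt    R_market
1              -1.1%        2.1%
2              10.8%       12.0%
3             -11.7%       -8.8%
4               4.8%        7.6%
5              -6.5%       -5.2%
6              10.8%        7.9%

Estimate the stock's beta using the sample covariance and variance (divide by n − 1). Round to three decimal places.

Mean R_i = (-1.1 + 10.8 − 11.7 + 4.8 − 6.5 + 10.8) / 6 = 1.1833%
Mean R_m = (2.1 + 12.0 − 8.8 + 7.6 − 5.2 + 7.9) / 6 = 2.6000%
Σ(R_i − R̄_i)(R_m − R̄_m) = 367.3900  ⇒  Cov = 367.3900 / 5 = 73.4780
Σ(R_m − R̄_m)² = 332.5000  ⇒  Var(R_m) = 332.5000 / 5 = 66.5000
β = Cov / Var(R_m) = 73.4780 / 66.5000 = 1.1049

1.105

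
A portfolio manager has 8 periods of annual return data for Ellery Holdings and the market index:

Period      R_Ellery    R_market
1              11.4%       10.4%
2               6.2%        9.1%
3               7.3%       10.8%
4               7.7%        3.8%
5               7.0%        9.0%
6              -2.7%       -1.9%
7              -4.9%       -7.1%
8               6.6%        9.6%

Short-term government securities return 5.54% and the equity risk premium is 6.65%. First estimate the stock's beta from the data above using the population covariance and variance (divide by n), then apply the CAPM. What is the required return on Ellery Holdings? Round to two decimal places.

10.65%

Mean R_i = (11.4 + 6.2 + 7.3 + 7.7 + 7.0 − 2.7 − 4.9 + 6.6) / 8 = 4.8250%
Mean R_m = (10.4 + 9.1 + 10.8 + 3.8 + 9.0 − 1.9 − 7.1 + 9.6) / 8 = 5.4625%
Σ(R_i − R̄_i)(R_m − R̄_m) = 238.5075  ⇒  Cov = 238.5075 / 8 = 29.8134
Σ(R_m − R̄_m)² = 310.5188  ⇒  Var(R_m) = 310.5188 / 8 = 38.8149
β = Cov / Var(R_m) = 29.8134 / 38.8149 = 0.7681
E(R) = R_f + β × MRP = 5.54% + 0.7681 × 6.65% = 10.65%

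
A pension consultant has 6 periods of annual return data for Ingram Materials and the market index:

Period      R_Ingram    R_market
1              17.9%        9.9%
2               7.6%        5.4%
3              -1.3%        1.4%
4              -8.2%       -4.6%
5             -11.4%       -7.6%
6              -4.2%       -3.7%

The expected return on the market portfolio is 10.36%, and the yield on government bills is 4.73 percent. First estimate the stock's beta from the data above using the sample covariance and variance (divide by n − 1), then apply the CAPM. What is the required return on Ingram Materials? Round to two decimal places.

Mean R_i = (17.9 + 7.6 − 1.3 − 8.2 − 11.4 − 4.2) / 6 = 0.0667%
Mean R_m = (9.9 + 5.4 + 1.4 − 4.6 − 7.6 − 3.7) / 6 = 0.1333%
Σ(R_i − R̄_i)(R_m − R̄_m) = 356.2767  ⇒  Cov = 356.2767 / 5 = 71.2553
Σ(R_m − R̄_m)² = 221.6333  ⇒  Var(R_m) = 221.6333 / 5 = 44.3267
β = Cov / Var(R_m) = 71.2553 / 44.3267 = 1.6075
MRP = 10.36% − 4.73% = 5.63%
E(R) = R_f + β × MRP = 4.73% + 1.6075 × 5.63% = 13.78%

13.78%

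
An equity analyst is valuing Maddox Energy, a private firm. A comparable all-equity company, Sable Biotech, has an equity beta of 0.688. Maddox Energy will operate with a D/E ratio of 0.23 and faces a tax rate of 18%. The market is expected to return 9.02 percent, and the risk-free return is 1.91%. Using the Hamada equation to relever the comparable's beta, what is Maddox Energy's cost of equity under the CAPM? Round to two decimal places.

β_L = β_U × [1 + (1 − t)(D/E)] = 0.688 × [1 + (1 − 0.18) × 0.23]
    = 0.688 × [1 + 0.82 × 0.23] = 0.688 × 1.1886 = 0.8178
MRP = 9.02% − 1.91% = 7.11%
E(R) = R_f + β_L × MRP = 1.91% + 0.8178 × 7.11% = 7.72%

7.72%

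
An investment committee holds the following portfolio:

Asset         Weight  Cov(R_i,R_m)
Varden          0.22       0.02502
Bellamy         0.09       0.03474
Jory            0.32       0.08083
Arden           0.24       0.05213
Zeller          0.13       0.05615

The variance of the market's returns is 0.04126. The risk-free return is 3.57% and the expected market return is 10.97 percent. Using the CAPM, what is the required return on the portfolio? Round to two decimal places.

13.31%

β_Varden = 0.02502 / 0.04126 = 0.6064
β_Bellamy = 0.03474 / 0.04126 = 0.8420
β_Jory = 0.08083 / 0.04126 = 1.9590
β_Arden = 0.05213 / 0.04126 = 1.2635
β_Zeller = 0.05615 / 0.04126 = 1.3609
β_P = Σ w_i β_i = 0.22×0.6064 + 0.09×0.8420 + 0.32×1.9590 + 0.24×1.2635 + 0.13×1.3609 = 1.3162
MRP = 10.97% − 3.57% = 7.40%
E(R_P) = R_f + β_P × MRP = 3.57% + 1.3162 × 7.40% = 13.31%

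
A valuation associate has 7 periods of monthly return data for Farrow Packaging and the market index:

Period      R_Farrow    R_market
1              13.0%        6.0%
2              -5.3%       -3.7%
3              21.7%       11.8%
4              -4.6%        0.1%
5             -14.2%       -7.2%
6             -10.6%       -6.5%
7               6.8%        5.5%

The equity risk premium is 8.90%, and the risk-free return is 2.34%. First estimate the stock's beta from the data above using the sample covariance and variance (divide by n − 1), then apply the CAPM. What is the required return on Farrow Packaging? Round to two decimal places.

18.40%

Mean R_i = (13.0 − 5.3 + 21.7 − 4.6 − 14.2 − 10.6 + 6.8) / 7 = 0.9714%
Mean R_m = (6.0 − 3.7 + 11.8 + 0.1 − 7.2 − 6.5 + 5.5) / 7 = 0.8571%
Σ(R_i − R̄_i)(R_m − R̄_m) = 555.9214  ⇒  Cov = 555.9214 / 6 = 92.6536
Σ(R_m − R̄_m)² = 308.1371  ⇒  Var(R_m) = 308.1371 / 6 = 51.3562
β = Cov / Var(R_m) = 92.6536 / 51.3562 = 1.8041
E(R) = R_f + β × MRP = 2.34% + 1.8041 × 8.90% = 18.40%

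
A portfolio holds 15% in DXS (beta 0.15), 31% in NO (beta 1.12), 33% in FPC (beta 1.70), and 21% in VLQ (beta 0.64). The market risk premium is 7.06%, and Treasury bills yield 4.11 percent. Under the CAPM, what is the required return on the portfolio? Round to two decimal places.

β_P = Σ w_i β_i = 0.15×0.15 + 0.31×1.12 + 0.33×1.70 + 0.21×0.64 = 1.0651
E(R_P) = R_f + β_P × MRP = 4.11% + 1.0651 × 7.06% = 11.63%

11.63%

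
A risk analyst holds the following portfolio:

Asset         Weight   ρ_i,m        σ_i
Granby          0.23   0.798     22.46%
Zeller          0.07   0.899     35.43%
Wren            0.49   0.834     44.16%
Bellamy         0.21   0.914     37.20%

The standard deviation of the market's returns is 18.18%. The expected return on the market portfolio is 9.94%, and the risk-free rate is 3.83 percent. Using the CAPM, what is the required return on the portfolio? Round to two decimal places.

β_Granby = 0.798 × 22.46% / 18.18% = 0.9859
β_Zeller = 0.899 × 35.43% / 18.18% = 1.7520
β_Wren = 0.834 × 44.16% / 18.18% = 2.0258
β_Bellamy = 0.914 × 37.20% / 18.18% = 1.8702
β_P = Σ w_i β_i = 0.23×0.9859 + 0.07×1.7520 + 0.49×2.0258 + 0.21×1.8702 = 1.7348
MRP = 9.94% − 3.83% = 6.11%
E(R_P) = R_f + β_P × MRP = 3.83% + 1.7348 × 6.11% = 14.43%

14.43%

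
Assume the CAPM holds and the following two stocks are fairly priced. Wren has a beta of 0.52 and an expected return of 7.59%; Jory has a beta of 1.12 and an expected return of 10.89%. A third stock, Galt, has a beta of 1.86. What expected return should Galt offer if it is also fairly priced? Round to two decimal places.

14.96%

MRP (SML slope) = (10.89% − 7.59%) / (1.12 − 0.52) = 3.30% / 0.60 = 5.5000%
R_f (intercept) = 7.59% − 0.52 × 5.5000% = 4.7300%
E(R_Galt) = R_f + β × MRP = 4.7300% + 1.86 × 5.5000% = 14.96%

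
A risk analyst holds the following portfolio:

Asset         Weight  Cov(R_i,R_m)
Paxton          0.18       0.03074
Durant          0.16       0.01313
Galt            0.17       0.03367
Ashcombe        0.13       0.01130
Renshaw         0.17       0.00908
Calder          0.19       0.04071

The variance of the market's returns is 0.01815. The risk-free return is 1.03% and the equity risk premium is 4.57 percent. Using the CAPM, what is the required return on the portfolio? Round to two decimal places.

β_Paxton = 0.03074 / 0.01815 = 1.6937
β_Durant = 0.01313 / 0.01815 = 0.7234
β_Galt = 0.03367 / 0.01815 = 1.8551
β_Ashcombe = 0.01130 / 0.01815 = 0.6226
β_Renshaw = 0.00908 / 0.01815 = 0.5003
β_Calder = 0.04071 / 0.01815 = 2.2430
β_P = Σ w_i β_i = 0.18×1.6937 + 0.16×0.7234 + 0.17×1.8551 + 0.13×0.6226 + 0.17×0.5003 + 0.19×2.2430 = 1.3281
E(R_P) = R_f + β_P × MRP = 1.03% + 1.3281 × 4.57% = 7.10%

7.10%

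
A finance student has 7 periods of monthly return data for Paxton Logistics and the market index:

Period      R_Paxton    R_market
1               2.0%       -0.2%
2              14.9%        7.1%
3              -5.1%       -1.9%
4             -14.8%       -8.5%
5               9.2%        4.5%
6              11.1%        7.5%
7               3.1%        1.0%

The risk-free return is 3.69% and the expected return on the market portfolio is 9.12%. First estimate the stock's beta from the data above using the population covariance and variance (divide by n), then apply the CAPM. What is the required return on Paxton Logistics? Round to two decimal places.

13.39%

Mean R_i = (2.0 + 14.9 − 5.1 − 14.8 + 9.2 + 11.1 + 3.1) / 7 = 2.9143%
Mean R_m = (-0.2 + 7.1 − 1.9 − 8.5 + 4.5 + 7.5 + 1.0) / 7 = 1.3571%
Σ(R_i − R̄_i)(R_m − R̄_m) = 340.9443  ⇒  Cov = 340.9443 / 7 = 48.7063
Σ(R_m − R̄_m)² = 190.9171  ⇒  Var(R_m) = 190.9171 / 7 = 27.2739
β = Cov / Var(R_m) = 48.7063 / 27.2739 = 1.7858
MRP = 9.12% − 3.69% = 5.43%
E(R) = R_f + β × MRP = 3.69% + 1.7858 × 5.43% = 13.39%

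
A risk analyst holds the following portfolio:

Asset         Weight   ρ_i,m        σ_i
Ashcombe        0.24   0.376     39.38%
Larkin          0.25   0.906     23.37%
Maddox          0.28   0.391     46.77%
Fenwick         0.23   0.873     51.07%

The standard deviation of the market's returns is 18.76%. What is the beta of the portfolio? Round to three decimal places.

1.291

β_Ashcombe = 0.376 × 39.38% / 18.76% = 0.7893
β_Larkin = 0.906 × 23.37% / 18.76% = 1.1286
β_Maddox = 0.391 × 46.77% / 18.76% = 0.9748
β_Fenwick = 0.873 × 51.07% / 18.76% = 2.3766
β_P = Σ w_i β_i = 0.24×0.7893 + 0.25×1.1286 + 0.28×0.9748 + 0.23×2.3766 = 1.2911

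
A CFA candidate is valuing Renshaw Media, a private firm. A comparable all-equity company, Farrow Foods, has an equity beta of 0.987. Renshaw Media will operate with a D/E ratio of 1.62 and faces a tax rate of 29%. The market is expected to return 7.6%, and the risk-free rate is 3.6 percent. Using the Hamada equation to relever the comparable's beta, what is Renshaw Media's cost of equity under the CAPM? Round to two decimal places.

β_L = β_U × [1 + (1 − t)(D/E)] = 0.987 × [1 + (1 − 0.29) × 1.62]
    = 0.987 × [1 + 0.71 × 1.62] = 0.987 × 2.1502 = 2.1222
MRP = 7.6% − 3.6% = 4.00%
E(R) = R_f + β_L × MRP = 3.6% + 2.1222 × 4.0% = 12.09%

12.09%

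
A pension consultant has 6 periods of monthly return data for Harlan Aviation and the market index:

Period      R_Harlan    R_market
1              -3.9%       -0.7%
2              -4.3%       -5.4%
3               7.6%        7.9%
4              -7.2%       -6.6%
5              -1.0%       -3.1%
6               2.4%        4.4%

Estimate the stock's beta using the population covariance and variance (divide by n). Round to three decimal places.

Mean R_i = (-3.9 − 4.3 + 7.6 − 7.2 − 1.0 + 2.4) / 6 = -1.0667%
Mean R_m = (-0.7 − 5.4 + 7.9 − 6.6 − 3.1 + 4.4) / 6 = -0.5833%
Σ(R_i − R̄_i)(R_m − R̄_m) = 143.4367  ⇒  Cov = 143.4367 / 6 = 23.9061
Σ(R_m − R̄_m)² = 162.5483  ⇒  Var(R_m) = 162.5483 / 6 = 27.0914
β = Cov / Var(R_m) = 23.9061 / 27.0914 = 0.8824

0.882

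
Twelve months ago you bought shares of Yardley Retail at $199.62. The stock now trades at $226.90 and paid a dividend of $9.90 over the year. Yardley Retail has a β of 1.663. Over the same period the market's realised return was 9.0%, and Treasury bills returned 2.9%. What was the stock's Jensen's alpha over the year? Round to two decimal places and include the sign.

Realised HPR = (P1 + D1 − P0) / P0 = (226.90 + 9.90 − 199.62) / 199.62 = 37.18 / 199.62 = 18.6254%
MRP = 9.0% − 2.9% = 6.10%
CAPM required = R_f + β·MRP = 2.9% + 1.663 × 6.1% = 13.0443%
α = realised − required = 18.6254% − 13.0443% = +5.58%

+5.58%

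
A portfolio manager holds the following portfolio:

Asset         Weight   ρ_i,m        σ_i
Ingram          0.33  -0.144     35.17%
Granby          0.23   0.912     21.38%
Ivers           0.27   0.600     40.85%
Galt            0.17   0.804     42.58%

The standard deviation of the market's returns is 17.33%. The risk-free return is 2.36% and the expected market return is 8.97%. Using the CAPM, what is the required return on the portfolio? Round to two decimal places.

β_Ingram = -0.144 × 35.17% / 17.33% = -0.2922
β_Granby = 0.912 × 21.38% / 17.33% = 1.1251
β_Ivers = 0.600 × 40.85% / 17.33% = 1.4143
β_Galt = 0.804 × 42.58% / 17.33% = 1.9754
β_P = Σ w_i β_i = 0.33×-0.2922 + 0.23×1.1251 + 0.27×1.4143 + 0.17×1.9754 = 0.8800
MRP = 8.97% − 2.36% = 6.61%
E(R_P) = R_f + β_P × MRP = 2.36% + 0.8800 × 6.61% = 8.18%

8.18%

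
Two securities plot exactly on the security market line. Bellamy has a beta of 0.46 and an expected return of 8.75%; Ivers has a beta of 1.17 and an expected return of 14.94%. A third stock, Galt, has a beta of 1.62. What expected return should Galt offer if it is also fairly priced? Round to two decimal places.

18.86%

MRP (SML slope) = (14.94% − 8.75%) / (1.17 − 0.46) = 6.19% / 0.71 = 8.7183%
R_f (intercept) = 8.75% − 0.46 × 8.7183% = 4.7396%
E(R_Galt) = R_f + β × MRP = 4.7396% + 1.62 × 8.7183% = 18.86%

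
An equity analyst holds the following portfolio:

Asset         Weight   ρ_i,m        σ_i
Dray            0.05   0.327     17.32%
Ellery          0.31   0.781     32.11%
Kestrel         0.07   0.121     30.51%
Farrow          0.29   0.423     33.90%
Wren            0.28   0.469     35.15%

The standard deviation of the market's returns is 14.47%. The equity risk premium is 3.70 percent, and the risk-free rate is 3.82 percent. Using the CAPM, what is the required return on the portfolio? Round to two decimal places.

8.19%

β_Dray = 0.327 × 17.32% / 14.47% = 0.3914
β_Ellery = 0.781 × 32.11% / 14.47% = 1.7331
β_Kestrel = 0.121 × 30.51% / 14.47% = 0.2551
β_Farrow = 0.423 × 33.90% / 14.47% = 0.9910
β_Wren = 0.469 × 35.15% / 14.47% = 1.1393
β_P = Σ w_i β_i = 0.05×0.3914 + 0.31×1.7331 + 0.07×0.2551 + 0.29×0.9910 + 0.28×1.1393 = 1.1811
E(R_P) = R_f + β_P × MRP = 3.82% + 1.1811 × 3.70% = 8.19%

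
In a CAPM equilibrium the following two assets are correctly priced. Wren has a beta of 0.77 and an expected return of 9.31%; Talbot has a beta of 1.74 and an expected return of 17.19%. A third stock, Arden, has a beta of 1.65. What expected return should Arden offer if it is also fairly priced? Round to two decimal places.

MRP (SML slope) = (17.19% − 9.31%) / (1.74 − 0.77) = 7.88% / 0.97 = 8.1237%
R_f (intercept) = 9.31% − 0.77 × 8.1237% = 3.0548%
E(R_Arden) = R_f + β × MRP = 3.0548% + 1.65 × 8.1237% = 16.46%

16.46%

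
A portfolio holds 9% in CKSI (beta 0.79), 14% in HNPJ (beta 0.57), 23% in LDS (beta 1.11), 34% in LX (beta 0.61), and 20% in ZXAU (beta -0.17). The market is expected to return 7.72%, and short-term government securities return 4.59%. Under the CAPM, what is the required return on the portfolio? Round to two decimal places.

6.40%

β_P = Σ w_i β_i = 0.09×0.79 + 0.14×0.57 + 0.23×1.11 + 0.34×0.61 + 0.20×-0.17 = 0.5796
MRP = 7.72% − 4.59% = 3.13%
E(R_P) = R_f + β_P × MRP = 4.59% + 0.5796 × 3.13% = 6.40%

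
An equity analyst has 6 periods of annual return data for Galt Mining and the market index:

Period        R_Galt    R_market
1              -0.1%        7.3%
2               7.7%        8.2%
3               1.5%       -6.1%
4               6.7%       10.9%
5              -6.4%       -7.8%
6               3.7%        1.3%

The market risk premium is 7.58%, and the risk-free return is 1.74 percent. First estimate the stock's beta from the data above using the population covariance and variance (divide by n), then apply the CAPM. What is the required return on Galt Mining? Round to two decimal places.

Mean R_i = (-0.1 + 7.7 + 1.5 + 6.7 − 6.4 + 3.7) / 6 = 2.1833%
Mean R_m = (7.3 + 8.2 − 6.1 + 10.9 − 7.8 + 1.3) / 6 = 2.3000%
Σ(R_i − R̄_i)(R_m − R̄_m) = 150.8900  ⇒  Cov = 150.8900 / 6 = 25.1483
Σ(R_m − R̄_m)² = 307.3400  ⇒  Var(R_m) = 307.3400 / 6 = 51.2233
β = Cov / Var(R_m) = 25.1483 / 51.2233 = 0.4910
E(R) = R_f + β × MRP = 1.74% + 0.4910 × 7.58% = 5.46%

5.46%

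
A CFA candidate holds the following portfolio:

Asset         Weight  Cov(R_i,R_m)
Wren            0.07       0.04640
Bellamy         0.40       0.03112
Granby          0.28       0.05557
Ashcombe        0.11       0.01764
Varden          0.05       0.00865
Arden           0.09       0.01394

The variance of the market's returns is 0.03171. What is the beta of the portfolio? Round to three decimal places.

β_Wren = 0.04640 / 0.03171 = 1.4633
β_Bellamy = 0.03112 / 0.03171 = 0.9814
β_Granby = 0.05557 / 0.03171 = 1.7524
β_Ashcombe = 0.01764 / 0.03171 = 0.5563
β_Varden = 0.00865 / 0.03171 = 0.2728
β_Arden = 0.01394 / 0.03171 = 0.4396
β_P = Σ w_i β_i = 0.07×1.4633 + 0.40×0.9814 + 0.28×1.7524 + 0.11×0.5563 + 0.05×0.2728 + 0.09×0.4396 = 1.1001

1.100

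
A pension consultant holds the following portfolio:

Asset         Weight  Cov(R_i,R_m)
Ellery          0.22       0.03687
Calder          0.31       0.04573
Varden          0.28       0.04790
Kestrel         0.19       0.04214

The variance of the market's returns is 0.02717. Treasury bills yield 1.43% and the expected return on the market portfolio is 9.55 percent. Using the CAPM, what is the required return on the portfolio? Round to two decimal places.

β_Ellery = 0.03687 / 0.02717 = 1.3570
β_Calder = 0.04573 / 0.02717 = 1.6831
β_Varden = 0.04790 / 0.02717 = 1.7630
β_Kestrel = 0.04214 / 0.02717 = 1.5510
β_P = Σ w_i β_i = 0.22×1.3570 + 0.31×1.6831 + 0.28×1.7630 + 0.19×1.5510 = 1.6086
MRP = 9.55% − 1.43% = 8.12%
E(R_P) = R_f + β_P × MRP = 1.43% + 1.6086 × 8.12% = 14.49%

14.49%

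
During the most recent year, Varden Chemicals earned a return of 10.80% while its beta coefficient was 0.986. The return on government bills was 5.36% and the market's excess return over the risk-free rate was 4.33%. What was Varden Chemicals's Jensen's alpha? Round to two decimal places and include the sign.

+1.17%

CAPM benchmark = R_f + β(R_m − R_f) = 5.36% + 0.986 × 4.33% = 9.62938%
α = actual − benchmark = 10.80% − 9.62938% = +1.17%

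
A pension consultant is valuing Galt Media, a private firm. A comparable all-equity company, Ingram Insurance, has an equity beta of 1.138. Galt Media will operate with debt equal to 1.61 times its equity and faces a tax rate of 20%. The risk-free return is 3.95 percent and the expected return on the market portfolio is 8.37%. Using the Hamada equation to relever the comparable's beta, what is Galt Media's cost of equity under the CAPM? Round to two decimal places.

15.46%

β_L = β_U × [1 + (1 − t)(D/E)] = 1.138 × [1 + (1 − 0.20) × 1.61]
    = 1.138 × [1 + 0.80 × 1.61] = 1.138 × 2.2880 = 2.6037
MRP = 8.37% − 3.95% = 4.42%
E(R) = R_f + β_L × MRP = 3.95% + 2.6037 × 4.42% = 15.46%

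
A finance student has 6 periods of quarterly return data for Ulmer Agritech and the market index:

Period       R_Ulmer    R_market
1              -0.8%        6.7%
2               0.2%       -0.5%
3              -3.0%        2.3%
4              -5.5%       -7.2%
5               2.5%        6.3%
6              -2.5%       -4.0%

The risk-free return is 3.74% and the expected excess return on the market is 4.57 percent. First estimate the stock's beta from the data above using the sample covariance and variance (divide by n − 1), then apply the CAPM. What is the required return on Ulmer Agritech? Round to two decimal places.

5.45%

Mean R_i = (-0.8 + 0.2 − 3.0 − 5.5 + 2.5 − 2.5) / 6 = -1.5167%
Mean R_m = (6.7 − 0.5 + 2.3 − 7.2 + 6.3 − 4.0) / 6 = 0.6000%
Σ(R_i − R̄_i)(R_m − R̄_m) = 58.4500  ⇒  Cov = 58.4500 / 5 = 11.6900
Σ(R_m − R̄_m)² = 155.8000  ⇒  Var(R_m) = 155.8000 / 5 = 31.1600
β = Cov / Var(R_m) = 11.6900 / 31.1600 = 0.3752
E(R) = R_f + β × MRP = 3.74% + 0.3752 × 4.57% = 5.45%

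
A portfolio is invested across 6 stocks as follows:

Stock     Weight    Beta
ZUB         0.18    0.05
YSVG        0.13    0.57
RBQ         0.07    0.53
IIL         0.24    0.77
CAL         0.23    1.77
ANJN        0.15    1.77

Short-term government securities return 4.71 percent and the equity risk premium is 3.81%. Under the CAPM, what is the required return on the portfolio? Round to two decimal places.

β_P = Σ w_i β_i = 0.18×0.05 + 0.13×0.57 + 0.07×0.53 + 0.24×0.77 + 0.23×1.77 + 0.15×1.77 = 0.9776
E(R_P) = R_f + β_P × MRP = 4.71% + 0.9776 × 3.81% = 8.43%

8.43%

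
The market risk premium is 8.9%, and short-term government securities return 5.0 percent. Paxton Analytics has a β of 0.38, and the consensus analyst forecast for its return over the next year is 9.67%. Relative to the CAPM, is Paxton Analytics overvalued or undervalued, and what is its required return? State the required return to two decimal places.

Required return = R_f + β·MRP = 5.0% + 0.38 × 8.9% = 8.38%
Forecast 9.67% > required 8.38% → the stock plots above the SML → undervalued.

Undervalued; required return 8.38%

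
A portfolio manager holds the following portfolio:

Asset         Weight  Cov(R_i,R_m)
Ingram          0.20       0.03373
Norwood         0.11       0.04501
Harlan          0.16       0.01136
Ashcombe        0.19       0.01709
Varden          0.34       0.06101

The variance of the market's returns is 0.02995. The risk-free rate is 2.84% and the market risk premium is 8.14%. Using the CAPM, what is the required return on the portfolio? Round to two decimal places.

β_Ingram = 0.03373 / 0.02995 = 1.1262
β_Norwood = 0.04501 / 0.02995 = 1.5028
β_Harlan = 0.01136 / 0.02995 = 0.3793
β_Ashcombe = 0.01709 / 0.02995 = 0.5706
β_Varden = 0.06101 / 0.02995 = 2.0371
β_P = Σ w_i β_i = 0.20×1.1262 + 0.11×1.5028 + 0.16×0.3793 + 0.19×0.5706 + 0.34×2.0371 = 1.2523
E(R_P) = R_f + β_P × MRP = 2.84% + 1.2523 × 8.14% = 13.03%

13.03%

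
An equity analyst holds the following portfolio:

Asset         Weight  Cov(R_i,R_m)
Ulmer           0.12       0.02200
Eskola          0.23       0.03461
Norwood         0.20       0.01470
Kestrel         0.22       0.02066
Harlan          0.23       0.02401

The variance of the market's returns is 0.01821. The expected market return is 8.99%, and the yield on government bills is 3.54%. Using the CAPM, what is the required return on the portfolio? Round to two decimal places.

10.61%

β_Ulmer = 0.02200 / 0.01821 = 1.2081
β_Eskola = 0.03461 / 0.01821 = 1.9006
β_Norwood = 0.01470 / 0.01821 = 0.8072
β_Kestrel = 0.02066 / 0.01821 = 1.1345
β_Harlan = 0.02401 / 0.01821 = 1.3185
β_P = Σ w_i β_i = 0.12×1.2081 + 0.23×1.9006 + 0.20×0.8072 + 0.22×1.1345 + 0.23×1.3185 = 1.2964
MRP = 8.99% − 3.54% = 5.45%
E(R_P) = R_f + β_P × MRP = 3.54% + 1.2964 × 5.45% = 10.61%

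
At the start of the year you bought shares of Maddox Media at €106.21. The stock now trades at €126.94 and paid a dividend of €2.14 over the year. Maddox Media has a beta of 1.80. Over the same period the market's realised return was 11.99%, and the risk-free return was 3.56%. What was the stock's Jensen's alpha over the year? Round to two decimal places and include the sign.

+2.80%

Realised HPR = (P1 + D1 − P0) / P0 = (126.94 + 2.14 − 106.21) / 106.21 = 22.87 / 106.21 = 21.5328%
MRP = 11.99% − 3.56% = 8.43%
CAPM required = R_f + β·MRP = 3.56% + 1.80 × 8.43% = 18.7340%
α = realised − required = 21.5328% − 18.7340% = +2.80%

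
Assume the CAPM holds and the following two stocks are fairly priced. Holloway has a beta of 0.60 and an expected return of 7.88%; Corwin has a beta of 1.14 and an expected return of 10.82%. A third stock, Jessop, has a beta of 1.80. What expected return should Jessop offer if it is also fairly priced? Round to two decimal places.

MRP (SML slope) = (10.82% − 7.88%) / (1.14 − 0.60) = 2.94% / 0.54 = 5.4444%
R_f (intercept) = 7.88% − 0.60 × 5.4444% = 4.6134%
E(R_Jessop) = R_f + β × MRP = 4.6134% + 1.80 × 5.4444% = 14.41%

14.41%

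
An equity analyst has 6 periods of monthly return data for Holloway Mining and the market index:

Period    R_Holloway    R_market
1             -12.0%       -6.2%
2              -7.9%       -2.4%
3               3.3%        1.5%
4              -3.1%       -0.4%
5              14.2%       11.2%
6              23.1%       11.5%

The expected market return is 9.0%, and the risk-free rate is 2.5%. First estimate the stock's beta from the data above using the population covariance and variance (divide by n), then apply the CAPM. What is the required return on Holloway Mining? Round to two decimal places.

14.23%

Mean R_i = (-12.0 − 7.9 + 3.3 − 3.1 + 14.2 + 23.1) / 6 = 2.9333%
Mean R_m = (-6.2 − 2.4 + 1.5 − 0.4 + 11.2 + 11.5) / 6 = 2.5333%
Σ(R_i − R̄_i)(R_m − R̄_m) = 479.6533  ⇒  Cov = 479.6533 / 6 = 79.9422
Σ(R_m − R̄_m)² = 265.7933  ⇒  Var(R_m) = 265.7933 / 6 = 44.2989
β = Cov / Var(R_m) = 79.9422 / 44.2989 = 1.8046
MRP = 9.0% − 2.5% = 6.50%
E(R) = R_f + β × MRP = 2.5% + 1.8046 × 6.5% = 14.23%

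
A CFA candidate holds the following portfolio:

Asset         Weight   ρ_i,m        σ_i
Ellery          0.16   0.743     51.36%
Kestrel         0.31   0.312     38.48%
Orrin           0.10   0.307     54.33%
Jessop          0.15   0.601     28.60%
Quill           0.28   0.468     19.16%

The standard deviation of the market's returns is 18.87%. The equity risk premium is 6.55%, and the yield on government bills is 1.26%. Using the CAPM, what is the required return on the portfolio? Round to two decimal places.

7.02%

β_Ellery = 0.743 × 51.36% / 18.87% = 2.0223
β_Kestrel = 0.312 × 38.48% / 18.87% = 0.6362
β_Orrin = 0.307 × 54.33% / 18.87% = 0.8839
β_Jessop = 0.601 × 28.60% / 18.87% = 0.9109
β_Quill = 0.468 × 19.16% / 18.87% = 0.4752
β_P = Σ w_i β_i = 0.16×2.0223 + 0.31×0.6362 + 0.10×0.8839 + 0.15×0.9109 + 0.28×0.4752 = 0.8789
E(R_P) = R_f + β_P × MRP = 1.26% + 0.8789 × 6.55% = 7.02%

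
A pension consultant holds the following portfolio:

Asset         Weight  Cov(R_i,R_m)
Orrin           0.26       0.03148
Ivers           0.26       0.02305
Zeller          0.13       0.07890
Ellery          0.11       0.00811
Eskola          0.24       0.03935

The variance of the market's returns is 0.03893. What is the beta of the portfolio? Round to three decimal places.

β_Orrin = 0.03148 / 0.03893 = 0.8086
β_Ivers = 0.02305 / 0.03893 = 0.5921
β_Zeller = 0.07890 / 0.03893 = 2.0267
β_Ellery = 0.00811 / 0.03893 = 0.2083
β_Eskola = 0.03935 / 0.03893 = 1.0108
β_P = Σ w_i β_i = 0.26×0.8086 + 0.26×0.5921 + 0.13×2.0267 + 0.11×0.2083 + 0.24×1.0108 = 0.8932

0.893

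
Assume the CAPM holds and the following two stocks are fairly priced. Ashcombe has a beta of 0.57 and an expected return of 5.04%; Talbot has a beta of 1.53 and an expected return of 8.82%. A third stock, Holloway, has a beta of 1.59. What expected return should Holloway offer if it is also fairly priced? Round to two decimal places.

9.06%

MRP (SML slope) = (8.82% − 5.04%) / (1.53 − 0.57) = 3.78% / 0.96 = 3.9375%
R_f (intercept) = 5.04% − 0.57 × 3.9375% = 2.7956%
E(R_Holloway) = R_f + β × MRP = 2.7956% + 1.59 × 3.9375% = 9.06%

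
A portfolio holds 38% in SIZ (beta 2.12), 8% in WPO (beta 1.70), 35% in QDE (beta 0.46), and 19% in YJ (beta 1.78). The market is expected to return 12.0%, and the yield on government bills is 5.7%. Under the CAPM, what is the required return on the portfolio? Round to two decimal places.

β_P = Σ w_i β_i = 0.38×2.12 + 0.08×1.70 + 0.35×0.46 + 0.19×1.78 = 1.4408
MRP = 12.0% − 5.7% = 6.30%
E(R_P) = R_f + β_P × MRP = 5.7% + 1.4408 × 6.3% = 14.78%

14.78%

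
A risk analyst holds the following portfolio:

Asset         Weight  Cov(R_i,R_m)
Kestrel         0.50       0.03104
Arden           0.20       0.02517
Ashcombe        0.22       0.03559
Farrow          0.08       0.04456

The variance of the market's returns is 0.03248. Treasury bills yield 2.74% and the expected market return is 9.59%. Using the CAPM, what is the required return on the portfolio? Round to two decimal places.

9.48%

β_Kestrel = 0.03104 / 0.03248 = 0.9557
β_Arden = 0.02517 / 0.03248 = 0.7749
β_Ashcombe = 0.03559 / 0.03248 = 1.0958
β_Farrow = 0.04456 / 0.03248 = 1.3719
β_P = Σ w_i β_i = 0.50×0.9557 + 0.20×0.7749 + 0.22×1.0958 + 0.08×1.3719 = 0.9837
MRP = 9.59% − 2.74% = 6.85%
E(R_P) = R_f + β_P × MRP = 2.74% + 0.9837 × 6.85% = 9.48%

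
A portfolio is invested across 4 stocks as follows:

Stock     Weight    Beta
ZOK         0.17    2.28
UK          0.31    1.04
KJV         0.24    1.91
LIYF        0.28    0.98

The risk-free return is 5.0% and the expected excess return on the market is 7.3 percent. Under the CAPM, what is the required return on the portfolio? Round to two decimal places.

β_P = Σ w_i β_i = 0.17×2.28 + 0.31×1.04 + 0.24×1.91 + 0.28×0.98 = 1.4428
E(R_P) = R_f + β_P × MRP = 5.0% + 1.4428 × 7.3% = 15.53%

15.53%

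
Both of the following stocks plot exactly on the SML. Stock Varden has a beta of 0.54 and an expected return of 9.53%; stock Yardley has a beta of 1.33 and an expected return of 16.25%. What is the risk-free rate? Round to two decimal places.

Both satisfy E(R) = R_f + β·MRP, so the slope of the SML is
MRP = (16.25% − 9.53%) / (1.33 − 0.54) = 6.72% / 0.79 = 8.5063%
R_f = E(R_Varden) − β_Varden·MRP = 9.53% − 0.54 × 8.5063% = 4.9366%

4.94%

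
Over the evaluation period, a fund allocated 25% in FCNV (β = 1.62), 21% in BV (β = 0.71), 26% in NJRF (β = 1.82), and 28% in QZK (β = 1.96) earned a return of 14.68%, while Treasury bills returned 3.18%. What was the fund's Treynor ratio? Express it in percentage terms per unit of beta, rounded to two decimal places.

7.30%

β_P = 0.25×1.62 + 0.21×0.71 + 0.26×1.82 + 0.28×1.96 = 1.5761
Treynor = (R_P − R_f) / β_P = (14.68% − 3.18%) / 1.5761 = 11.50% / 1.5761 = 7.30%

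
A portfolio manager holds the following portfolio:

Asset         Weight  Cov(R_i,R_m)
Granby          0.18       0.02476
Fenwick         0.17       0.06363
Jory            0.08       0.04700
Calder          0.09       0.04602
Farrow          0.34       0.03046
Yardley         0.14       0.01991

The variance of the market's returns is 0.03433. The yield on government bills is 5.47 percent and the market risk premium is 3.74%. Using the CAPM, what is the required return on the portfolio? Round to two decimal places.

β_Granby = 0.02476 / 0.03433 = 0.7212
β_Fenwick = 0.06363 / 0.03433 = 1.8535
β_Jory = 0.04700 / 0.03433 = 1.3691
β_Calder = 0.04602 / 0.03433 = 1.3405
β_Farrow = 0.03046 / 0.03433 = 0.8873
β_Yardley = 0.01991 / 0.03433 = 0.5800
β_P = Σ w_i β_i = 0.18×0.7212 + 0.17×1.8535 + 0.08×1.3691 + 0.09×1.3405 + 0.34×0.8873 + 0.14×0.5800 = 1.0580
E(R_P) = R_f + β_P × MRP = 5.47% + 1.0580 × 3.74% = 9.43%

9.43%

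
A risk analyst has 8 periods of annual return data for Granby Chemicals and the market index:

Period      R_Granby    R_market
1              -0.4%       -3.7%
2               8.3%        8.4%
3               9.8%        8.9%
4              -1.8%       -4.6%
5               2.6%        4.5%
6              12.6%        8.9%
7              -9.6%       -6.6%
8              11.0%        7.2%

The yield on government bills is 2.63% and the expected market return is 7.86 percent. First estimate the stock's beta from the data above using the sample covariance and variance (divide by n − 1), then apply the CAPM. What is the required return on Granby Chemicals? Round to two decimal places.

8.30%

Mean R_i = (-0.4 + 8.3 + 9.8 − 1.8 + 2.6 + 12.6 − 9.6 + 11.0) / 8 = 4.0625%
Mean R_m = (-3.7 + 8.4 + 8.9 − 4.6 + 4.5 + 8.9 − 6.6 + 7.2) / 8 = 2.8750%
Σ(R_i − R̄_i)(R_m − R̄_m) = 339.6625  ⇒  Cov = 339.6625 / 7 = 48.5232
Σ(R_m − R̄_m)² = 313.3550  ⇒  Var(R_m) = 313.3550 / 7 = 44.7650
β = Cov / Var(R_m) = 48.5232 / 44.7650 = 1.0840
MRP = 7.86% − 2.63% = 5.23%
E(R) = R_f + β × MRP = 2.63% + 1.0840 × 5.23% = 8.30%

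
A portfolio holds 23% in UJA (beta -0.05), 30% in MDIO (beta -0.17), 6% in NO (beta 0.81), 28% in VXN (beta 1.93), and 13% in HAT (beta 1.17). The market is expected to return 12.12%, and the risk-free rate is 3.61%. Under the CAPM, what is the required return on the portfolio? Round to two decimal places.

9.38%

β_P = Σ w_i β_i = 0.23×-0.05 + 0.30×-0.17 + 0.06×0.81 + 0.28×1.93 + 0.13×1.17 = 0.6786
MRP = 12.12% − 3.61% = 8.51%
E(R_P) = R_f + β_P × MRP = 3.61% + 0.6786 × 8.51% = 9.38%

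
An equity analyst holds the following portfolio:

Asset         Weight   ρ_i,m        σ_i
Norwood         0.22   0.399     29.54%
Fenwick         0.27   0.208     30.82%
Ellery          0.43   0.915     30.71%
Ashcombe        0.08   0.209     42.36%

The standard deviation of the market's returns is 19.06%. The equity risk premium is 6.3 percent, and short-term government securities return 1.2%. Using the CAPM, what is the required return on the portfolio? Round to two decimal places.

6.86%

β_Norwood = 0.399 × 29.54% / 19.06% = 0.6184
β_Fenwick = 0.208 × 30.82% / 19.06% = 0.3363
β_Ellery = 0.915 × 30.71% / 19.06% = 1.4743
β_Ashcombe = 0.209 × 42.36% / 19.06% = 0.4645
β_P = Σ w_i β_i = 0.22×0.6184 + 0.27×0.3363 + 0.43×1.4743 + 0.08×0.4645 = 0.8980
E(R_P) = R_f + β_P × MRP = 1.2% + 0.8980 × 6.3% = 6.86%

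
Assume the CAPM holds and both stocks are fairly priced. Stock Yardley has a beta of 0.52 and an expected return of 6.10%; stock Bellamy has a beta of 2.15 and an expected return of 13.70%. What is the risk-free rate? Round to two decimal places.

Both satisfy E(R) = R_f + β·MRP, so the slope of the SML is
MRP = (13.70% − 6.10%) / (2.15 − 0.52) = 7.60% / 1.63 = 4.6626%
R_f = E(R_Yardley) − β_Yardley·MRP = 6.10% − 0.52 × 4.6626% = 3.6754%

3.68%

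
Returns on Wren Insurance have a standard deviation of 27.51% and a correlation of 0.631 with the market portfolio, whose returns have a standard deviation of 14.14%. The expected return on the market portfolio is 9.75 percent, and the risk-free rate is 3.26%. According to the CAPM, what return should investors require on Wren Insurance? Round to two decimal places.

β = ρ × σ_i / σ_m = 0.631 × 27.51% / 14.14% = 1.2276
MRP = 9.75% − 3.26% = 6.49%
E(R) = 3.26% + 1.2276 × 6.49% = 11.23%

11.23%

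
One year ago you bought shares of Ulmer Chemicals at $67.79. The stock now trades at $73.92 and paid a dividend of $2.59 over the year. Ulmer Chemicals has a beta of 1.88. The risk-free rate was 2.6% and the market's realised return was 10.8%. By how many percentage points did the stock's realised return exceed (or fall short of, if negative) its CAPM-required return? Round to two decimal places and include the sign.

Realised HPR = (P1 + D1 − P0) / P0 = (73.92 + 2.59 − 67.79) / 67.79 = 8.72 / 67.79 = 12.8633%
MRP = 10.8% − 2.6% = 8.20%
CAPM required = R_f + β·MRP = 2.6% + 1.88 × 8.2% = 18.0160%
α = realised − required = 12.8633% − 18.0160% = -5.15%

-5.15%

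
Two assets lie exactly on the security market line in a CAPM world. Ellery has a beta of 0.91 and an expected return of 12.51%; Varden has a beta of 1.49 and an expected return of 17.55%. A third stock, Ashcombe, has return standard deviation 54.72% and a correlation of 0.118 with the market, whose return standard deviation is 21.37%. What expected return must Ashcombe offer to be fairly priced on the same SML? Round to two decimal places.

MRP = (17.55% − 12.51%) / (1.49 − 0.91) = 8.6897%
R_f = 12.51% − 0.91 × 8.6897% = 4.6024%
β_Ashcombe = ρ·σ_i/σ_m = 0.118 × 54.72 / 21.37 = 0.3022
E(R_Ashcombe) = R_f + β × MRP = 4.6024% + 0.3022 × 8.6897% = 7.23%

7.23%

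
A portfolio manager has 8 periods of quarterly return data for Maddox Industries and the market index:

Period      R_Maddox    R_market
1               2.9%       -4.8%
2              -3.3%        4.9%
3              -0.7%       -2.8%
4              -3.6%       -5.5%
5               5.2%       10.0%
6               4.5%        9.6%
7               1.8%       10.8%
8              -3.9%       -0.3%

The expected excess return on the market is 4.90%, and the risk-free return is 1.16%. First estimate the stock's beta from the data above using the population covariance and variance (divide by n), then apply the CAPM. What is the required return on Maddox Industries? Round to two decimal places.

Mean R_i = (2.9 − 3.3 − 0.7 − 3.6 + 5.2 + 4.5 + 1.8 − 3.9) / 8 = 0.3625%
Mean R_m = (-4.8 + 4.9 − 2.8 − 5.5 + 10.0 + 9.6 + 10.8 − 0.3) / 8 = 2.7375%
Σ(R_i − R̄_i)(R_m − R̄_m) = 99.5413  ⇒  Cov = 99.5413 / 8 = 12.4427
Σ(R_m − R̄_m)² = 334.0788  ⇒  Var(R_m) = 334.0788 / 8 = 41.7599
β = Cov / Var(R_m) = 12.4427 / 41.7599 = 0.2980
E(R) = R_f + β × MRP = 1.16% + 0.2980 × 4.90% = 2.62%

2.62%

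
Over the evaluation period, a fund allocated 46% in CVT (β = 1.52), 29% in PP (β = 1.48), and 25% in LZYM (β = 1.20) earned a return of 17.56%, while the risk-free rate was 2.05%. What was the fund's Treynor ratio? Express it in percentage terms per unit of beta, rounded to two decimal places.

10.86%

β_P = 0.46×1.52 + 0.29×1.48 + 0.25×1.20 = 1.4284
Treynor = (R_P − R_f) / β_P = (17.56% − 2.05%) / 1.4284 = 15.51% / 1.4284 = 10.86%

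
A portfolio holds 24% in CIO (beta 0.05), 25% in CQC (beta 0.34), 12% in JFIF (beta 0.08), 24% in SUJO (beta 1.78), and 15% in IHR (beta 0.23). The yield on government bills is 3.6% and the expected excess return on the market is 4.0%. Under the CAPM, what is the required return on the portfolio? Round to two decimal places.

5.87%

β_P = Σ w_i β_i = 0.24×0.05 + 0.25×0.34 + 0.12×0.08 + 0.24×1.78 + 0.15×0.23 = 0.5683
E(R_P) = R_f + β_P × MRP = 3.6% + 0.5683 × 4.0% = 5.87%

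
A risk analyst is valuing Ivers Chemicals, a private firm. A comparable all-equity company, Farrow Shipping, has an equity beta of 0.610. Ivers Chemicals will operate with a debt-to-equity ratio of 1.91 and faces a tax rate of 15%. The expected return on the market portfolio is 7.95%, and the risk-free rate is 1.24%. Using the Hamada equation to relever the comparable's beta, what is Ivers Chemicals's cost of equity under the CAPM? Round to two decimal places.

11.98%

β_L = β_U × [1 + (1 − t)(D/E)] = 0.610 × [1 + (1 − 0.15) × 1.91]
    = 0.610 × [1 + 0.85 × 1.91] = 0.610 × 2.6235 = 1.6003
MRP = 7.95% − 1.24% = 6.71%
E(R) = R_f + β_L × MRP = 1.24% + 1.6003 × 6.71% = 11.98%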